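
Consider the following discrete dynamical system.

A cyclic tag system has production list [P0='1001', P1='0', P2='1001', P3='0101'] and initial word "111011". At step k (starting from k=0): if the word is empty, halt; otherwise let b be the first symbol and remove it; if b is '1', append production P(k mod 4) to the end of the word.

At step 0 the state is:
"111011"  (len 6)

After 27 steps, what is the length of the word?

26

gen 0: "111011"  (len 6)
gen 1: "110111001"  (len 9)
gen 2: "101110010"  (len 9)
gen 3: "011100101001"  (len 12)
gen 4: "11100101001"  (len 11)
gen 5: "11001010011001"  (len 14)
gen 6: "10010100110010"  (len 14)
gen 7: "00101001100101001"  (len 17)
gen 8: "0101001100101001"  (len 16)
gen 9: "101001100101001"  (len 15)
gen 10: "010011001010010"  (len 15)
gen 11: "10011001010010"  (len 14)
gen 12: "00110010100100101"  (len 17)
gen 13: "0110010100100101"  (len 16)
gen 14: "110010100100101"  (len 15)
gen 15: "100101001001011001"  (len 18)
gen 16: "001010010010110010101"  (len 21)
gen 17: "01010010010110010101"  (len 20)
gen 18: "1010010010110010101"  (len 19)
gen 19: "0100100101100101011001"  (len 22)
gen 20: "100100101100101011001"  (len 21)
gen 21: "001001011001010110011001"  (len 24)
gen 22: "01001011001010110011001"  (len 23)
gen 23: "1001011001010110011001"  (len 22)
gen 24: "0010110010101100110010101"  (len 25)
gen 25: "010110010101100110010101"  (len 24)
gen 26: "10110010101100110010101"  (len 23)
gen 27: "01100101011001100101011001"  (len 26)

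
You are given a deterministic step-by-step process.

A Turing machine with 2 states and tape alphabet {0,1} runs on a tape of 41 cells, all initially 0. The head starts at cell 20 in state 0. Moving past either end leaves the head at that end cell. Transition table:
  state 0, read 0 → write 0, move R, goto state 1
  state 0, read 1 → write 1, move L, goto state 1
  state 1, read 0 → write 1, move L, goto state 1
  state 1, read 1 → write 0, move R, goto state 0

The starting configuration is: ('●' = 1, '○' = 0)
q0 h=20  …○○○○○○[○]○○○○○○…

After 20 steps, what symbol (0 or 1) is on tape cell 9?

[0] q0 h=20  …○○○○○○[○]○○○○○○…
[1] q1 h=21  …○○○○○○[○]○○○○○○…
[2] q1 h=20  …○○○○○○[○]●○○○○○…
[3] q1 h=19  …○○○○○○[○]●●○○○○…
[4] q1 h=18  …○○○○○○[○]●●●○○○…
[5] q1 h=17  …○○○○○○[○]●●●●○○…
[6] q1 h=16  …○○○○○○[○]●●●●●○…
[7] q1 h=15  …○○○○○○[○]●●●●●●…
[8] q1 h=14  …○○○○○○[○]●●●●●●…
[9] q1 h=13  …○○○○○○[○]●●●●●●…
[10] q1 h=12  …○○○○○○[○]●●●●●●…
[11] q1 h=11  …○○○○○○[○]●●●●●●…
[12] q1 h=10  …○○○○○○[○]●●●●●●…
[13] q1 h= 9  …○○○○○○[○]●●●●●●…
[14] q1 h= 8  …○○○○○○[○]●●●●●●…
[15] q1 h= 7  …○○○○○○[○]●●●●●●…
[16] q1 h= 6  |○○○○○○[○]●●●●●●…
[17] q1 h= 5  |○○○○○[○]●●●●●●…
[18] q1 h= 4  |○○○○[○]●●●●●●…
[19] q1 h= 3  |○○○[○]●●●●●●…
[20] q1 h= 2  |○○[○]●●●●●●…

1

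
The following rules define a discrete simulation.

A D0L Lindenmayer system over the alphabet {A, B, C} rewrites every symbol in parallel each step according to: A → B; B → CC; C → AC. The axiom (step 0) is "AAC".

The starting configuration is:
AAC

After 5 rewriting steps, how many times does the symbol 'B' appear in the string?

k=0  AAC
k=1  BBAC
k=2  CCCCBAC
k=3  ACACACACCCBAC
k=4  BACBACBACBACACACCCBAC
k=5  CCBACCCBACCCBACCCBACBACBACACACCCBAC

7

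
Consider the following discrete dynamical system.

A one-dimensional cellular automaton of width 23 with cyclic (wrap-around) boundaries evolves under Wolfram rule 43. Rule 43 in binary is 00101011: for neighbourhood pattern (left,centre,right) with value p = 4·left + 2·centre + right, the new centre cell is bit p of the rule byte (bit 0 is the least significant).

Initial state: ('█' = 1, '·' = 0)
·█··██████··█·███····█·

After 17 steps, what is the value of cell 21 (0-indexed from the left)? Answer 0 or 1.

t=0: ·█··██████··█·███····█·
t=1: █··██······█·██···███··
t=2: ··██··█████·██··███···█
t=3: ·██··██····██··██···██·
t=4: ██··██··████··██··███··
t=5: █··██··██····██··██···█
t=6: ··██··██··████··██··███
t=7: ·██··██··██····██··██··
t=8: ██··██··██··████··██··█
t=9: ···██··██··██····██··██
t=10: ·███··██··██··████··██·
t=11: ██···██··██··██····██··
t=12: █··███··██··██··████··█
t=13: ··██···██··██··██····██
t=14: ·██··███··██··██··████·
t=15: ██··██···██··██··██····
t=16: █··██··███··██··██··███
t=17: ··██··██···██··██··██··

0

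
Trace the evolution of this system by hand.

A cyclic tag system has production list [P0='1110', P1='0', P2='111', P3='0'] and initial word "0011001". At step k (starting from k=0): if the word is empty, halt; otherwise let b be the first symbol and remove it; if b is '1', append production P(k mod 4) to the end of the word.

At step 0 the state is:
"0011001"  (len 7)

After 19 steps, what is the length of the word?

13

t=0: "0011001"  (len 7)
t=1: "011001"  (len 6)
t=2: "11001"  (len 5)
t=3: "1001111"  (len 7)
t=4: "0011110"  (len 7)
t=5: "011110"  (len 6)
t=6: "11110"  (len 5)
t=7: "1110111"  (len 7)
t=8: "1101110"  (len 7)
t=9: "1011101110"  (len 10)
t=10: "0111011100"  (len 10)
t=11: "111011100"  (len 9)
t=12: "110111000"  (len 9)
t=13: "101110001110"  (len 12)
t=14: "011100011100"  (len 12)
t=15: "11100011100"  (len 11)
t=16: "11000111000"  (len 11)
t=17: "10001110001110"  (len 14)
t=18: "00011100011100"  (len 14)
t=19: "0011100011100"  (len 13)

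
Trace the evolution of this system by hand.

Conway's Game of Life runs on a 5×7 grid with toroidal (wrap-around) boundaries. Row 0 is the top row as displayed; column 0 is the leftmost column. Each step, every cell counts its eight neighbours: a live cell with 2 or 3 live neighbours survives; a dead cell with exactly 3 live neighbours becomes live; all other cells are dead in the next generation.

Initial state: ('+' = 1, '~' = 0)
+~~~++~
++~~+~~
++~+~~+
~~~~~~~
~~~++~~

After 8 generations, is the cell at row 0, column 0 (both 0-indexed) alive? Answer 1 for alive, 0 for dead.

[0] +~~~++~
++~~+~~
++~+~~+
~~~~~~~
~~~++~~
[1] ++~~~++
~~+++~~
~++~~~+
+~+++~~
~~~+++~
[2] ++~~~~+
~~~++~~
+~~~~+~
+~~~~~+
~~~~~~~
[3] +~~~~~~
~+~~++~
+~~~++~
+~~~~~+
~+~~~~~
[4] ++~~~~~
++~~++~
++~~+~~
++~~~++
~+~~~~+
[5] ~~+~~+~
~~+~++~
~~+~+~~
~~+~~+~
~~+~~+~
[6] ~++~~++
~++~++~
~++~+~~
~++~++~
~++++++
[7] ~~~~~~~
~~~~+~+
+~~~~~~
~~~~~~+
~~~~~~~
[8] ~~~~~~~
~~~~~~~
+~~~~++
~~~~~~~
~~~~~~~

0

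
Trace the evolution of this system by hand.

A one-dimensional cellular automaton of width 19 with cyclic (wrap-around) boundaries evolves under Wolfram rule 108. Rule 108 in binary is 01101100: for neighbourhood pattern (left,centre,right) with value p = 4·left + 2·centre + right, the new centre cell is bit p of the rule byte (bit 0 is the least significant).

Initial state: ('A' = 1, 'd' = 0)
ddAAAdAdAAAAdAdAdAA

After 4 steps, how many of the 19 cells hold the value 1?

0) ddAAAdAdAAAAdAdAdAA
1) ddAdAAAAAddAAAAAAAA
2) ddAAAdddAddAddddddA
3) ddAdAdddAddAddddddA
4) ddAAAdddAddAddddddA

6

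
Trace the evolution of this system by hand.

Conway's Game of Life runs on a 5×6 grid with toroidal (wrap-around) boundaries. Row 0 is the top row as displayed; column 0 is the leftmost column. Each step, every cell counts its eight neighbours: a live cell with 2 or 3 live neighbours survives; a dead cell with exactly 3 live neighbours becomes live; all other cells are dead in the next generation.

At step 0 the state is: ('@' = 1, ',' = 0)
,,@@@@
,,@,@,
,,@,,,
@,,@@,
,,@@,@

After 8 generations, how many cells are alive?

3

k=0  ,,@@@@
,,@,@,
,,@,,,
@,,@@,
,,@@,@
k=1  ,@,,,@
,@@,@@
,@@,@@
,@,,@@
@@,,,,
k=2  ,,,,@@
,,,,,,
,,,,,,
,,,@@,
,@@,@,
k=3  ,,,@@@
,,,,,,
,,,,,,
,,@@@,
,,@,,,
k=4  ,,,@@,
,,,,@,
,,,@,,
,,@@,,
,,@,,@
k=5  ,,,@@@
,,,,@,
,,@@@,
,,@@@,
,,@,,,
k=6  ,,,@@@
,,@,,,
,,@,,@
,@,,@,
,,@,,@
k=7  ,,@@@@
,,@,,@
,@@@,,
@@@@@@
@,@,,@
k=8  ,,@,,,
@,,,,@
,,,,,,
,,,,,,
,,,,,,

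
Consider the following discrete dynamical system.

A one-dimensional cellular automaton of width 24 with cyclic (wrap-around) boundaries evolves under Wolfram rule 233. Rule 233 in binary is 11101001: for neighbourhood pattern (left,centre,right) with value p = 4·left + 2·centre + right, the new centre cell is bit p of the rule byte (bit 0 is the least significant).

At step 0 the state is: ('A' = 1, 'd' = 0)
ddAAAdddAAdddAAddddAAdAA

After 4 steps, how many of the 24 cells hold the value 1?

[0] ddAAAdddAAdddAAddddAAdAA
[1] ddAAAdAdAAdAdAAdAAdAAAAA
[2] ddAAAAdAAAAdAAAAAAAAAAAA
[3] ddAAAAAAAAAAAAAAAAAAAAAA
[4] ddAAAAAAAAAAAAAAAAAAAAAA

22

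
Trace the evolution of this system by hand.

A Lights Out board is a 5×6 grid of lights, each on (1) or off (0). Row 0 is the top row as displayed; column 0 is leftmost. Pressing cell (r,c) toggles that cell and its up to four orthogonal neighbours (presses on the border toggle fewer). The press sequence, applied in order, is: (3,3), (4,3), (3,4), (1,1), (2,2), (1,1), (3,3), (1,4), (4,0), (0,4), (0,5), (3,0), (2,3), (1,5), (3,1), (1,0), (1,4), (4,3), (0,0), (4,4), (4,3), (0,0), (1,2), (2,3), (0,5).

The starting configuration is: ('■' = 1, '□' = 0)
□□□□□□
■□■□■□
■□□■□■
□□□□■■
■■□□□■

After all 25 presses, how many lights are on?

[0] □□□□□□
■□■□■□
■□□■□■
□□□□■■
■■□□□■
[1] □□□□□□
■□■□■□
■□□□□■
□□■■□■
■■□■□■
[2] □□□□□□
■□■□■□
■□□□□■
□□■□□■
■■■□■■
[3] □□□□□□
■□■□■□
■□□□■■
□□■■■□
■■■□□■
[4] □■□□□□
□■□□■□
■■□□■■
□□■■■□
■■■□□■
[5] □■□□□□
□■■□■□
■□■■■■
□□□■■□
■■■□□■
[6] □□□□□□
■□□□■□
■■■■■■
□□□■■□
■■■□□■
[7] □□□□□□
■□□□■□
■■■□■■
□□■□□□
■■■■□■
[8] □□□□■□
■□□■□■
■■■□□■
□□■□□□
■■■■□■
[9] □□□□■□
■□□■□■
■■■□□■
■□■□□□
□□■■□■
[10] □□□■□■
■□□■■■
■■■□□■
■□■□□□
□□■■□■
[11] □□□■■□
■□□■■□
■■■□□■
■□■□□□
□□■■□■
[12] □□□■■□
■□□■■□
□■■□□■
□■■□□□
■□■■□■
[13] □□□■■□
■□□□■□
□■□■■■
□■■■□□
■□■■□■
[14] □□□■■■
■□□□□■
□■□■■□
□■■■□□
■□■■□■
[15] □□□■■■
■□□□□■
□□□■■□
■□□■□□
■■■■□■
[16] ■□□■■■
□■□□□■
■□□■■□
■□□■□□
■■■■□■
[17] ■□□■□■
□■□■■□
■□□■□□
■□□■□□
■■■■□■
[18] ■□□■□■
□■□■■□
■□□■□□
■□□□□□
■■□□■■
[19] □■□■□■
■■□■■□
■□□■□□
■□□□□□
■■□□■■
[20] □■□■□■
■■□■■□
■□□■□□
■□□□■□
■■□■□□
[21] □■□■□■
■■□■■□
■□□■□□
■□□■■□
■■■□■□
[22] ■□□■□■
□■□■■□
■□□■□□
■□□■■□
■■■□■□
[23] ■□■■□■
□□■□■□
■□■■□□
■□□■■□
■■■□■□
[24] ■□■■□■
□□■■■□
■□□□■□
■□□□■□
■■■□■□
[25] ■□■■■□
□□■■■■
■□□□■□
■□□□■□
■■■□■□

16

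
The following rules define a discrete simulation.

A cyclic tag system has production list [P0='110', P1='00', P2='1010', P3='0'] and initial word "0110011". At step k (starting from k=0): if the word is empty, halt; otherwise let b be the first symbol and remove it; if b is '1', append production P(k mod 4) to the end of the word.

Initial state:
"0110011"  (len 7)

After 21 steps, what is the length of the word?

k=0  "0110011"  (len 7)
k=1  "110011"  (len 6)
k=2  "1001100"  (len 7)
k=3  "0011001010"  (len 10)
k=4  "011001010"  (len 9)
k=5  "11001010"  (len 8)
k=6  "100101000"  (len 9)
k=7  "001010001010"  (len 12)
k=8  "01010001010"  (len 11)
k=9  "1010001010"  (len 10)
k=10  "01000101000"  (len 11)
k=11  "1000101000"  (len 10)
k=12  "0001010000"  (len 10)
k=13  "001010000"  (len 9)
k=14  "01010000"  (len 8)
k=15  "1010000"  (len 7)
k=16  "0100000"  (len 7)
k=17  "100000"  (len 6)
k=18  "0000000"  (len 7)
k=19  "000000"  (len 6)
k=20  "00000"  (len 5)
k=21  "0000"  (len 4)

4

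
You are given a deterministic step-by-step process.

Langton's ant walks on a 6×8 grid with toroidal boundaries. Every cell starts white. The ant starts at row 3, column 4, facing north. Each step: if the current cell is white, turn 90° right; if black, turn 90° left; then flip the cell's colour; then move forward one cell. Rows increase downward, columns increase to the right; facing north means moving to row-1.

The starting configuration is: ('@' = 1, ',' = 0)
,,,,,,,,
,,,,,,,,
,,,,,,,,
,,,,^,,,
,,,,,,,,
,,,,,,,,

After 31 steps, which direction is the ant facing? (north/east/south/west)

west

step 0: ,,,,,,,,
,,,,,,,,
,,,,,,,,
,,,,^,,,
,,,,,,,,
,,,,,,,,
step 1: ,,,,,,,,
,,,,,,,,
,,,,,,,,
,,,,@>,,
,,,,,,,,
,,,,,,,,
step 2: ,,,,,,,,
,,,,,,,,
,,,,,,,,
,,,,@@,,
,,,,,v,,
,,,,,,,,
step 3: ,,,,,,,,
,,,,,,,,
,,,,,,,,
,,,,@@,,
,,,,<@,,
,,,,,,,,
step 4: ,,,,,,,,
,,,,,,,,
,,,,,,,,
,,,,^@,,
,,,,@@,,
,,,,,,,,
step 5: ,,,,,,,,
,,,,,,,,
,,,,,,,,
,,,<,@,,
,,,,@@,,
,,,,,,,,
step 6: ,,,,,,,,
,,,,,,,,
,,,^,,,,
,,,@,@,,
,,,,@@,,
,,,,,,,,
step 7: ,,,,,,,,
,,,,,,,,
,,,@>,,,
,,,@,@,,
,,,,@@,,
,,,,,,,,
step 8: ,,,,,,,,
,,,,,,,,
,,,@@,,,
,,,@v@,,
,,,,@@,,
,,,,,,,,
step 9: ,,,,,,,,
,,,,,,,,
,,,@@,,,
,,,<@@,,
,,,,@@,,
,,,,,,,,
step 10: ,,,,,,,,
,,,,,,,,
,,,@@,,,
,,,,@@,,
,,,v@@,,
,,,,,,,,
step 11: ,,,,,,,,
,,,,,,,,
,,,@@,,,
,,,,@@,,
,,<@@@,,
,,,,,,,,
step 12: ,,,,,,,,
,,,,,,,,
,,,@@,,,
,,^,@@,,
,,@@@@,,
,,,,,,,,
step 13: ,,,,,,,,
,,,,,,,,
,,,@@,,,
,,@>@@,,
,,@@@@,,
,,,,,,,,
step 14: ,,,,,,,,
,,,,,,,,
,,,@@,,,
,,@@@@,,
,,@v@@,,
,,,,,,,,
step 15: ,,,,,,,,
,,,,,,,,
,,,@@,,,
,,@@@@,,
,,@,>@,,
,,,,,,,,
step 16: ,,,,,,,,
,,,,,,,,
,,,@@,,,
,,@@^@,,
,,@,,@,,
,,,,,,,,
step 17: ,,,,,,,,
,,,,,,,,
,,,@@,,,
,,@<,@,,
,,@,,@,,
,,,,,,,,
step 18: ,,,,,,,,
,,,,,,,,
,,,@@,,,
,,@,,@,,
,,@v,@,,
,,,,,,,,
step 19: ,,,,,,,,
,,,,,,,,
,,,@@,,,
,,@,,@,,
,,<@,@,,
,,,,,,,,
step 20: ,,,,,,,,
,,,,,,,,
,,,@@,,,
,,@,,@,,
,,,@,@,,
,,v,,,,,
step 21: ,,,,,,,,
,,,,,,,,
,,,@@,,,
,,@,,@,,
,,,@,@,,
,<@,,,,,
step 22: ,,,,,,,,
,,,,,,,,
,,,@@,,,
,,@,,@,,
,^,@,@,,
,@@,,,,,
step 23: ,,,,,,,,
,,,,,,,,
,,,@@,,,
,,@,,@,,
,@>@,@,,
,@@,,,,,
step 24: ,,,,,,,,
,,,,,,,,
,,,@@,,,
,,@,,@,,
,@@@,@,,
,@v,,,,,
step 25: ,,,,,,,,
,,,,,,,,
,,,@@,,,
,,@,,@,,
,@@@,@,,
,@,>,,,,
step 26: ,,,v,,,,
,,,,,,,,
,,,@@,,,
,,@,,@,,
,@@@,@,,
,@,@,,,,
step 27: ,,<@,,,,
,,,,,,,,
,,,@@,,,
,,@,,@,,
,@@@,@,,
,@,@,,,,
step 28: ,,@@,,,,
,,,,,,,,
,,,@@,,,
,,@,,@,,
,@@@,@,,
,@^@,,,,
step 29: ,,@@,,,,
,,,,,,,,
,,,@@,,,
,,@,,@,,
,@@@,@,,
,@@>,,,,
step 30: ,,@@,,,,
,,,,,,,,
,,,@@,,,
,,@,,@,,
,@@^,@,,
,@@,,,,,
step 31: ,,@@,,,,
,,,,,,,,
,,,@@,,,
,,@,,@,,
,@<,,@,,
,@@,,,,,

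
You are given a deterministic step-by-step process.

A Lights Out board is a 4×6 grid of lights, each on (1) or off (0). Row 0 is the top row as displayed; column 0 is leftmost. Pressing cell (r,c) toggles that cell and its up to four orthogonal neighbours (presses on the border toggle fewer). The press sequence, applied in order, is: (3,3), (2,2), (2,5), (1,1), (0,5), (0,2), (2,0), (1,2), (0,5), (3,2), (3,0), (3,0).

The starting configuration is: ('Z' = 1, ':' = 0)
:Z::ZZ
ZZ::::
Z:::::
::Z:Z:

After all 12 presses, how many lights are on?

[0] :Z::ZZ
ZZ::::
Z:::::
::Z:Z:
[1] :Z::ZZ
ZZ::::
Z::Z::
:::Z::
[2] :Z::ZZ
ZZZ:::
ZZZ:::
::ZZ::
[3] :Z::ZZ
ZZZ::Z
ZZZ:ZZ
::ZZ:Z
[4] ::::ZZ
:::::Z
Z:Z:ZZ
::ZZ:Z
[5] ::::::
::::::
Z:Z:ZZ
::ZZ:Z
[6] :ZZZ::
::Z:::
Z:Z:ZZ
::ZZ:Z
[7] :ZZZ::
Z:Z:::
:ZZ:ZZ
Z:ZZ:Z
[8] :Z:Z::
ZZ:Z::
:Z::ZZ
Z:ZZ:Z
[9] :Z:ZZZ
ZZ:Z:Z
:Z::ZZ
Z:ZZ:Z
[10] :Z:ZZZ
ZZ:Z:Z
:ZZ:ZZ
ZZ:::Z
[11] :Z:ZZZ
ZZ:Z:Z
ZZZ:ZZ
:::::Z
[12] :Z:ZZZ
ZZ:Z:Z
:ZZ:ZZ
ZZ:::Z

15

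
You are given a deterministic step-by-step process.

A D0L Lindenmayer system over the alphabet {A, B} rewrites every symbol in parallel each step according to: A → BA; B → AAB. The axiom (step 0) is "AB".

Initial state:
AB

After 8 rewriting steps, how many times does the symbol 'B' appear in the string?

0) AB
1) BAAAB
2) AABBABABAAAB
3) BABAAABAABBAAABBAAABBABABAAAB
4) AABBAAABBABABAAABBABAAABAABBABABAAABAABBABABAAABAABBAAABBAAABBABABAAAB
5) BABAAABAABBABABAAABAABBAAABBAAABBABABAAABAABBAAABBABABAAAB…BAAABBABAAABAABBABABAAABAABBABABAAABAABBAAABBAAABBABABAAAB  (len 169)
6) AABBAAABBABABAAABBABAAABAABBAAABBAAABBABABAAABBABAAABAABBA…BAAABBABAAABAABBABABAAABAABBABABAAABAABBAAABBAAABBABABAAAB  (len 408)
7) BABAAABAABBABABAAABAABBAAABBAAABBABABAAABAABBAAABBABABAAAB…BAAABBABAAABAABBABABAAABAABBABABAAABAABBAAABBAAABBABABAAAB  (len 985)
8) AABBAAABBABABAAABBABAAABAABBAAABBAAABBABABAAABBABAAABAABBA…BAAABBABAAABAABBABABAAABAABBABABAAABAABBAAABBAAABBABABAAAB  (len 2378)

985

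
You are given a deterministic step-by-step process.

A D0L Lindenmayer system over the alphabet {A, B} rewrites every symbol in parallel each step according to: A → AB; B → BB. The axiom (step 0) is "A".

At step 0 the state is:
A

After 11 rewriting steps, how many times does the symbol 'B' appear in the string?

t=0: A
t=1: AB
t=2: ABBB
t=3: ABBBBBBB
t=4: ABBBBBBBBBBBBBBB
t=5: ABBBBBBBBBBBBBBBBBBBBBBBBBBBBBBB
t=6: ABBBBBBBBBBBBBBBBBBBBBBBBBBBBBBBBBBBBBBBBBBBBBBBBBBBBBBBBBBBBBBB
t=7: ABBBBBBBBBBBBBBBBBBBBBBBBBBBBBBBBBBBBBBBBBBBBBBBBBBBBBBBBB…BBBBBBBBBBBBBBBBBBBBBBBBBBBBBBBBBBBBBBBBBBBBBBBBBBBBBBBBBB  (len 128)
t=8: ABBBBBBBBBBBBBBBBBBBBBBBBBBBBBBBBBBBBBBBBBBBBBBBBBBBBBBBBB…BBBBBBBBBBBBBBBBBBBBBBBBBBBBBBBBBBBBBBBBBBBBBBBBBBBBBBBBBB  (len 256)
t=9: ABBBBBBBBBBBBBBBBBBBBBBBBBBBBBBBBBBBBBBBBBBBBBBBBBBBBBBBBB…BBBBBBBBBBBBBBBBBBBBBBBBBBBBBBBBBBBBBBBBBBBBBBBBBBBBBBBBBB  (len 512)
t=10: ABBBBBBBBBBBBBBBBBBBBBBBBBBBBBBBBBBBBBBBBBBBBBBBBBBBBBBBBB…BBBBBBBBBBBBBBBBBBBBBBBBBBBBBBBBBBBBBBBBBBBBBBBBBBBBBBBBBB  (len 1024)
t=11: ABBBBBBBBBBBBBBBBBBBBBBBBBBBBBBBBBBBBBBBBBBBBBBBBBBBBBBBBB…BBBBBBBBBBBBBBBBBBBBBBBBBBBBBBBBBBBBBBBBBBBBBBBBBBBBBBBBBB  (len 2048)

2047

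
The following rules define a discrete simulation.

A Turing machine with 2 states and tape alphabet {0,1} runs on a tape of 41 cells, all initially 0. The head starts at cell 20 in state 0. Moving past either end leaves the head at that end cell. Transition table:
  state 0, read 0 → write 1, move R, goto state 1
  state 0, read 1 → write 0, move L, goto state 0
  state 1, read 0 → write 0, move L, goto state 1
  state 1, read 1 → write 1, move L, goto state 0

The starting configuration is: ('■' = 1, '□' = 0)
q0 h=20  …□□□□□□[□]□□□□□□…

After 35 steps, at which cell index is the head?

9

step 0: q0 h=20  …□□□□□□[□]□□□□□□…
step 1: q1 h=21  …□□□□□■[□]□□□□□□…
step 2: q1 h=20  …□□□□□□[■]□□□□□□…
step 3: q0 h=19  …□□□□□□[□]■□□□□□…
step 4: q1 h=20  …□□□□□■[■]□□□□□□…
step 5: q0 h=19  …□□□□□□[■]■□□□□□…
step 6: q0 h=18  …□□□□□□[□]□■□□□□…
step 7: q1 h=19  …□□□□□■[□]■□□□□□…
step 8: q1 h=18  …□□□□□□[■]□■□□□□…
step 9: q0 h=17  …□□□□□□[□]■□■□□□…
step 10: q1 h=18  …□□□□□■[■]□■□□□□…
step 11: q0 h=17  …□□□□□□[■]■□■□□□…
step 12: q0 h=16  …□□□□□□[□]□■□■□□…
step 13: q1 h=17  …□□□□□■[□]■□■□□□…
step 14: q1 h=16  …□□□□□□[■]□■□■□□…
step 15: q0 h=15  …□□□□□□[□]■□■□■□…
step 16: q1 h=16  …□□□□□■[■]□■□■□□…
step 17: q0 h=15  …□□□□□□[■]■□■□■□…
step 18: q0 h=14  …□□□□□□[□]□■□■□■…
step 19: q1 h=15  …□□□□□■[□]■□■□■□…
step 20: q1 h=14  …□□□□□□[■]□■□■□■…
step 21: q0 h=13  …□□□□□□[□]■□■□■□…
step 22: q1 h=14  …□□□□□■[■]□■□■□■…
step 23: q0 h=13  …□□□□□□[■]■□■□■□…
step 24: q0 h=12  …□□□□□□[□]□■□■□■…
step 25: q1 h=13  …□□□□□■[□]■□■□■□…
step 26: q1 h=12  …□□□□□□[■]□■□■□■…
step 27: q0 h=11  …□□□□□□[□]■□■□■□…
step 28: q1 h=12  …□□□□□■[■]□■□■□■…
step 29: q0 h=11  …□□□□□□[■]■□■□■□…
step 30: q0 h=10  …□□□□□□[□]□■□■□■…
step 31: q1 h=11  …□□□□□■[□]■□■□■□…
step 32: q1 h=10  …□□□□□□[■]□■□■□■…
step 33: q0 h= 9  …□□□□□□[□]■□■□■□…
step 34: q1 h=10  …□□□□□■[■]□■□■□■…
step 35: q0 h= 9  …□□□□□□[■]■□■□■□…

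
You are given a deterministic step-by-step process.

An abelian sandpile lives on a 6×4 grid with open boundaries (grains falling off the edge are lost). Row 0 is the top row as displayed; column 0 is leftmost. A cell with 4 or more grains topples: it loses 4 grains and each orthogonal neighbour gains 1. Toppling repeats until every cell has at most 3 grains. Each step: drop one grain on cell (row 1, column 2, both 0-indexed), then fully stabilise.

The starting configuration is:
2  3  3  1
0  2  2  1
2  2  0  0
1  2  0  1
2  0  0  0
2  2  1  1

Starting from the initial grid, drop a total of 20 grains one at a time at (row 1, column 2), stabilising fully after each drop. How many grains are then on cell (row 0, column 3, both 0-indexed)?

2

step 0: 2  3  3  1
0  2  2  1
2  2  0  0
1  2  0  1
2  0  0  0
2  2  1  1
step 1: 2  3  3  1
0  2  3  1
2  2  0  0
1  2  0  1
2  0  0  0
2  2  1  1
step 2: 3  1  1  2
1  0  2  2
2  3  1  0
1  2  0  1
2  0  0  0
2  2  1  1
step 3: 3  1  1  2
1  0  3  2
2  3  1  0
1  2  0  1
2  0  0  0
2  2  1  1
step 4: 3  1  2  2
1  1  0  3
2  3  2  0
1  2  0  1
2  0  0  0
2  2  1  1
step 5: 3  1  2  2
1  1  1  3
2  3  2  0
1  2  0  1
2  0  0  0
2  2  1  1
step 6: 3  1  2  2
1  1  2  3
2  3  2  0
1  2  0  1
2  0  0  0
2  2  1  1
step 7: 3  1  2  2
1  1  3  3
2  3  2  0
1  2  0  1
2  0  0  0
2  2  1  1
step 8: 3  1  3  3
1  2  1  0
2  3  3  1
1  2  0  1
2  0  0  0
2  2  1  1
step 9: 3  1  3  3
1  2  2  0
2  3  3  1
1  2  0  1
2  0  0  0
2  2  1  1
step 10: 3  1  3  3
1  2  3  0
2  3  3  1
1  2  0  1
2  0  0  0
2  2  1  1
step 11: 3  3  1  0
2  0  3  2
3  1  1  2
1  3  1  1
2  0  0  0
2  2  1  1
step 12: 3  3  2  0
2  1  0  3
3  1  2  2
1  3  1  1
2  0  0  0
2  2  1  1
step 13: 3  3  2  0
2  1  1  3
3  1  2  2
1  3  1  1
2  0  0  0
2  2  1  1
step 14: 3  3  2  0
2  1  2  3
3  1  2  2
1  3  1  1
2  0  0  0
2  2  1  1
step 15: 3  3  2  0
2  1  3  3
3  1  2  2
1  3  1  1
2  0  0  0
2  2  1  1
step 16: 3  3  3  1
2  2  1  0
3  1  3  3
1  3  1  1
2  0  0  0
2  2  1  1
step 17: 3  3  3  1
2  2  2  0
3  1  3  3
1  3  1  1
2  0  0  0
2  2  1  1
step 18: 3  3  3  1
2  2  3  0
3  1  3  3
1  3  1  1
2  0  0  0
2  2  1  1
step 19: 1  2  1  2
1  2  3  2
1  1  2  0
3  0  3  2
2  1  0  0
2  2  1  1
step 20: 1  2  2  2
1  3  0  3
1  1  3  0
3  0  3  2
2  1  0  0
2  2  1  1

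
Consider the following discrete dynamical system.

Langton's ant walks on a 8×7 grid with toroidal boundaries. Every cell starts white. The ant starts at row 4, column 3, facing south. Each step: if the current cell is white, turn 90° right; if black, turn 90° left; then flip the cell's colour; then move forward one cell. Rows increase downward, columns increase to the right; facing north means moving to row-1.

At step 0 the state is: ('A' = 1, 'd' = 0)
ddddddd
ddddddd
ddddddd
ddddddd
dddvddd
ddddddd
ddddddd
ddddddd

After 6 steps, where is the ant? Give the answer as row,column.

t=0: ddddddd
ddddddd
ddddddd
ddddddd
dddvddd
ddddddd
ddddddd
ddddddd
t=1: ddddddd
ddddddd
ddddddd
ddddddd
dd<Addd
ddddddd
ddddddd
ddddddd
t=2: ddddddd
ddddddd
ddddddd
dd^dddd
ddAAddd
ddddddd
ddddddd
ddddddd
t=3: ddddddd
ddddddd
ddddddd
ddA>ddd
ddAAddd
ddddddd
ddddddd
ddddddd
t=4: ddddddd
ddddddd
ddddddd
ddAAddd
ddAvddd
ddddddd
ddddddd
ddddddd
t=5: ddddddd
ddddddd
ddddddd
ddAAddd
ddAd>dd
ddddddd
ddddddd
ddddddd
t=6: ddddddd
ddddddd
ddddddd
ddAAddd
ddAdAdd
ddddvdd
ddddddd
ddddddd

5,4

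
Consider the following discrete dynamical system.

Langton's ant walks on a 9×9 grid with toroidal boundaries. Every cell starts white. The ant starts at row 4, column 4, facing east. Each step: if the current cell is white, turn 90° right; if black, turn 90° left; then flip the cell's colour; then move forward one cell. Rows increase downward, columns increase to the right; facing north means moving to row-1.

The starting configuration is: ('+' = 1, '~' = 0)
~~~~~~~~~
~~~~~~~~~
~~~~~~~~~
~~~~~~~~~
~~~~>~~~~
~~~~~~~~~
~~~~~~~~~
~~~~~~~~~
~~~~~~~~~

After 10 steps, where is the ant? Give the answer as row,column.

3,3

0) ~~~~~~~~~
~~~~~~~~~
~~~~~~~~~
~~~~~~~~~
~~~~>~~~~
~~~~~~~~~
~~~~~~~~~
~~~~~~~~~
~~~~~~~~~
1) ~~~~~~~~~
~~~~~~~~~
~~~~~~~~~
~~~~~~~~~
~~~~+~~~~
~~~~v~~~~
~~~~~~~~~
~~~~~~~~~
~~~~~~~~~
2) ~~~~~~~~~
~~~~~~~~~
~~~~~~~~~
~~~~~~~~~
~~~~+~~~~
~~~<+~~~~
~~~~~~~~~
~~~~~~~~~
~~~~~~~~~
3) ~~~~~~~~~
~~~~~~~~~
~~~~~~~~~
~~~~~~~~~
~~~^+~~~~
~~~++~~~~
~~~~~~~~~
~~~~~~~~~
~~~~~~~~~
4) ~~~~~~~~~
~~~~~~~~~
~~~~~~~~~
~~~~~~~~~
~~~+>~~~~
~~~++~~~~
~~~~~~~~~
~~~~~~~~~
~~~~~~~~~
5) ~~~~~~~~~
~~~~~~~~~
~~~~~~~~~
~~~~^~~~~
~~~+~~~~~
~~~++~~~~
~~~~~~~~~
~~~~~~~~~
~~~~~~~~~
6) ~~~~~~~~~
~~~~~~~~~
~~~~~~~~~
~~~~+>~~~
~~~+~~~~~
~~~++~~~~
~~~~~~~~~
~~~~~~~~~
~~~~~~~~~
7) ~~~~~~~~~
~~~~~~~~~
~~~~~~~~~
~~~~++~~~
~~~+~v~~~
~~~++~~~~
~~~~~~~~~
~~~~~~~~~
~~~~~~~~~
8) ~~~~~~~~~
~~~~~~~~~
~~~~~~~~~
~~~~++~~~
~~~+<+~~~
~~~++~~~~
~~~~~~~~~
~~~~~~~~~
~~~~~~~~~
9) ~~~~~~~~~
~~~~~~~~~
~~~~~~~~~
~~~~^+~~~
~~~+++~~~
~~~++~~~~
~~~~~~~~~
~~~~~~~~~
~~~~~~~~~
10) ~~~~~~~~~
~~~~~~~~~
~~~~~~~~~
~~~<~+~~~
~~~+++~~~
~~~++~~~~
~~~~~~~~~
~~~~~~~~~
~~~~~~~~~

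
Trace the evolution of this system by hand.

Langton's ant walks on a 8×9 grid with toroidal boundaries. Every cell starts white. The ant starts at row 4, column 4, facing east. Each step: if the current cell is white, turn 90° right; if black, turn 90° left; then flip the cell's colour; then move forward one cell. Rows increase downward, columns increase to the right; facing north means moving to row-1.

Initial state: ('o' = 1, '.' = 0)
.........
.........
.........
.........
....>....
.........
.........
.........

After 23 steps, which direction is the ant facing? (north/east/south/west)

south

step 0: .........
.........
.........
.........
....>....
.........
.........
.........
step 1: .........
.........
.........
.........
....o....
....v....
.........
.........
step 2: .........
.........
.........
.........
....o....
...<o....
.........
.........
step 3: .........
.........
.........
.........
...^o....
...oo....
.........
.........
step 4: .........
.........
.........
.........
...o>....
...oo....
.........
.........
step 5: .........
.........
.........
....^....
...o.....
...oo....
.........
.........
step 6: .........
.........
.........
....o>...
...o.....
...oo....
.........
.........
step 7: .........
.........
.........
....oo...
...o.v...
...oo....
.........
.........
step 8: .........
.........
.........
....oo...
...o<o...
...oo....
.........
.........
step 9: .........
.........
.........
....^o...
...ooo...
...oo....
.........
.........
step 10: .........
.........
.........
...<.o...
...ooo...
...oo....
.........
.........
step 11: .........
.........
...^.....
...o.o...
...ooo...
...oo....
.........
.........
step 12: .........
.........
...o>....
...o.o...
...ooo...
...oo....
.........
.........
step 13: .........
.........
...oo....
...ovo...
...ooo...
...oo....
.........
.........
step 14: .........
.........
...oo....
...<oo...
...ooo...
...oo....
.........
.........
step 15: .........
.........
...oo....
....oo...
...voo...
...oo....
.........
.........
step 16: .........
.........
...oo....
....oo...
....>o...
...oo....
.........
.........
step 17: .........
.........
...oo....
....^o...
.....o...
...oo....
.........
.........
step 18: .........
.........
...oo....
...<.o...
.....o...
...oo....
.........
.........
step 19: .........
.........
...^o....
...o.o...
.....o...
...oo....
.........
.........
step 20: .........
.........
..<.o....
...o.o...
.....o...
...oo....
.........
.........
step 21: .........
..^......
..o.o....
...o.o...
.....o...
...oo....
.........
.........
step 22: .........
..o>.....
..o.o....
...o.o...
.....o...
...oo....
.........
.........
step 23: .........
..oo.....
..ovo....
...o.o...
.....o...
...oo....
.........
.........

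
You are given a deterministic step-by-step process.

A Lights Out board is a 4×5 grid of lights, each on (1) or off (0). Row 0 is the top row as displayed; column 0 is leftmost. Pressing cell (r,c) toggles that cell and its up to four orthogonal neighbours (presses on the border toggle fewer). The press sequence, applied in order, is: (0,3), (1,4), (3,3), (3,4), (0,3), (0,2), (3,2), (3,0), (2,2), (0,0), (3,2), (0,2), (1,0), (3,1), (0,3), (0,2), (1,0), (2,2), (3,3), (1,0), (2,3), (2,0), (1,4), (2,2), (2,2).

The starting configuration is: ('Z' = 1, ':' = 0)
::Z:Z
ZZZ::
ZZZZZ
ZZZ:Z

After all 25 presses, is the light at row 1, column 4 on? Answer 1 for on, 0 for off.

step 0: ::Z:Z
ZZZ::
ZZZZZ
ZZZ:Z
step 1: :::Z:
ZZZZ:
ZZZZZ
ZZZ:Z
step 2: :::ZZ
ZZZ:Z
ZZZZ:
ZZZ:Z
step 3: :::ZZ
ZZZ:Z
ZZZ::
ZZ:Z:
step 4: :::ZZ
ZZZ:Z
ZZZ:Z
ZZ::Z
step 5: ::Z::
ZZZZZ
ZZZ:Z
ZZ::Z
step 6: :Z:Z:
ZZ:ZZ
ZZZ:Z
ZZ::Z
step 7: :Z:Z:
ZZ:ZZ
ZZ::Z
Z:ZZZ
step 8: :Z:Z:
ZZ:ZZ
:Z::Z
:ZZZZ
step 9: :Z:Z:
ZZZZZ
::ZZZ
:Z:ZZ
step 10: Z::Z:
:ZZZZ
::ZZZ
:Z:ZZ
step 11: Z::Z:
:ZZZZ
:::ZZ
::Z:Z
step 12: ZZZ::
:Z:ZZ
:::ZZ
::Z:Z
step 13: :ZZ::
Z::ZZ
Z::ZZ
::Z:Z
step 14: :ZZ::
Z::ZZ
ZZ:ZZ
ZZ::Z
step 15: :Z:ZZ
Z:::Z
ZZ:ZZ
ZZ::Z
step 16: ::Z:Z
Z:Z:Z
ZZ:ZZ
ZZ::Z
step 17: Z:Z:Z
:ZZ:Z
:Z:ZZ
ZZ::Z
step 18: Z:Z:Z
:Z::Z
::Z:Z
ZZZ:Z
step 19: Z:Z:Z
:Z::Z
::ZZZ
ZZ:Z:
step 20: ::Z:Z
Z:::Z
Z:ZZZ
ZZ:Z:
step 21: ::Z:Z
Z::ZZ
Z::::
ZZ:::
step 22: ::Z:Z
:::ZZ
:Z:::
:Z:::
step 23: ::Z::
:::::
:Z::Z
:Z:::
step 24: ::Z::
::Z::
::ZZZ
:ZZ::
step 25: ::Z::
:::::
:Z::Z
:Z:::

0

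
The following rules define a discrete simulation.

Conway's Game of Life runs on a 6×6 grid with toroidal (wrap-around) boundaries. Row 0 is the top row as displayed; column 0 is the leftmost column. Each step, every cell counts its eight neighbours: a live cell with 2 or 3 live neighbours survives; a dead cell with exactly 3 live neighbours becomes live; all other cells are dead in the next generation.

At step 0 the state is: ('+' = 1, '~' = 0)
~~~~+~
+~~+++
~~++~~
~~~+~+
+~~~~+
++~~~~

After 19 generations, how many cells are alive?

gen 0: ~~~~+~
+~~+++
~~++~~
~~~+~+
+~~~~+
++~~~~
gen 1: ~+~++~
~~+~~+
+~+~~~
+~++~+
~+~~++
++~~~~
gen 2: ~+~+++
+~+~++
+~+~+~
~~++~~
~~~++~
~+~+~~
gen 3: ~+~~~~
~~+~~~
+~+~+~
~++~~+
~~~~+~
+~~~~+
gen 4: ++~~~~
~~++~~
+~+~~+
+++~++
~+~~+~
+~~~~+
gen 5: +++~~+
~~++~+
~~~~~~
~~+~+~
~~+++~
~~~~~+
gen 6: ~+++~+
~~++++
~~+~+~
~~+~+~
~~+~++
~~~~~+
gen 7: ~+~~~+
+~~~~+
~++~~~
~++~+~
~~~~++
~+~~~+
gen 8: ~+~~++
~~+~~+
~~++~+
+++~++
~+++++
~~~~~+
gen 9: ~~~~++
~++~~+
~~~~~~
~~~~~~
~~~~~~
~+~~~~
gen 10: ~++~++
+~~~++
~~~~~~
~~~~~~
~~~~~~
~~~~~~
gen 11: ~+~++~
++~++~
~~~~~+
~~~~~~
~~~~~~
~~~~~~
gen 12: ++~+++
++~+~~
+~~~++
~~~~~~
~~~~~~
~~~~~~
gen 13: ~+~+++
~~~+~~
++~~++
~~~~~+
~~~~~~
+~~~++
gen 14: ~~++~~
~+~+~~
+~~~++
~~~~++
+~~~+~
+~~+~~
gen 15: ~+~++~
++~+~+
+~~+~~
~~~+~~
+~~++~
~+++++
gen 16: ~~~~~~
~+~+~+
++~+~+
~~++~+
++~~~~
~+~~~~
gen 17: +~+~~~
~+~~~+
~+~+~+
~~~+~+
++~~~~
++~~~~
gen 18: ~~+~~+
~+~~++
~~~~~+
~+~~~+
~++~~+
~~+~~+
gen 19: ~+++~+
~~~~++
~~~~~+
~++~++
~++~++
~~++++

19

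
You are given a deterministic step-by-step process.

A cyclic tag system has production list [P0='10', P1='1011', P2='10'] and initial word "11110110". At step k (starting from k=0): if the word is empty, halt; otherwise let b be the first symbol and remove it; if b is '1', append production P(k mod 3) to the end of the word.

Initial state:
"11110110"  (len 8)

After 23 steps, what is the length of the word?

25

k=0  "11110110"  (len 8)
k=1  "111011010"  (len 9)
k=2  "110110101011"  (len 12)
k=3  "1011010101110"  (len 13)
k=4  "01101010111010"  (len 14)
k=5  "1101010111010"  (len 13)
k=6  "10101011101010"  (len 14)
k=7  "010101110101010"  (len 15)
k=8  "10101110101010"  (len 14)
k=9  "010111010101010"  (len 15)
k=10  "10111010101010"  (len 14)
k=11  "01110101010101011"  (len 17)
k=12  "1110101010101011"  (len 16)
k=13  "11010101010101110"  (len 17)
k=14  "10101010101011101011"  (len 20)
k=15  "010101010101110101110"  (len 21)
k=16  "10101010101110101110"  (len 20)
k=17  "01010101011101011101011"  (len 23)
k=18  "1010101011101011101011"  (len 22)
k=19  "01010101110101110101110"  (len 23)
k=20  "1010101110101110101110"  (len 22)
k=21  "01010111010111010111010"  (len 23)
k=22  "1010111010111010111010"  (len 22)
k=23  "0101110101110101110101011"  (len 25)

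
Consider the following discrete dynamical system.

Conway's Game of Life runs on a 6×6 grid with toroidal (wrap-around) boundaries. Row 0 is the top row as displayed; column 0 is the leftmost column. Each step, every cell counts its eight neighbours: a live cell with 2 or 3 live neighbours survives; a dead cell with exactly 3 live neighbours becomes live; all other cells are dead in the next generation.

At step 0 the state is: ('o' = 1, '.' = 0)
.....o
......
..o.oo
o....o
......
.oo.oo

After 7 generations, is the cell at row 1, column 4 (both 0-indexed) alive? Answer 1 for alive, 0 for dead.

[0] .....o
......
..o.oo
o....o
......
.oo.oo
[1] o...oo
....oo
o...oo
o...oo
.o..o.
o...oo
[2] ...o..
...o..
...o..
.o.o..
.o.o..
.o.o..
[3] ...oo.
..ooo.
...oo.
...oo.
oo.oo.
...oo.
[4] .....o
..o..o
.....o
......
......
......
[5] ......
o...oo
......
......
......
......
[6] .....o
.....o
.....o
......
......
......
[7] ......
o...oo
......
......
......
......

1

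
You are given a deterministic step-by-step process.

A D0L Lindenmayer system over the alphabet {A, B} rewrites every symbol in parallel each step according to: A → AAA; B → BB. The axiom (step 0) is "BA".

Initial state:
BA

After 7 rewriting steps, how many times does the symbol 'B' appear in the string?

[0] BA
[1] BBAAA
[2] BBBBAAAAAAAAA
[3] BBBBBBBBAAAAAAAAAAAAAAAAAAAAAAAAAAA
[4] BBBBBBBBBBBBBBBBAAAAAAAAAAAAAAAAAAAAAAAAAAAAAAAAAAAAAAAAAAAAAAAAAAAAAAAAAAAAAAAAAAAAAAAAAAAAAAAAA
[5] BBBBBBBBBBBBBBBBBBBBBBBBBBBBBBBBAAAAAAAAAAAAAAAAAAAAAAAAAA…AAAAAAAAAAAAAAAAAAAAAAAAAAAAAAAAAAAAAAAAAAAAAAAAAAAAAAAAAA  (len 275)
[6] BBBBBBBBBBBBBBBBBBBBBBBBBBBBBBBBBBBBBBBBBBBBBBBBBBBBBBBBBB…AAAAAAAAAAAAAAAAAAAAAAAAAAAAAAAAAAAAAAAAAAAAAAAAAAAAAAAAAA  (len 793)
[7] BBBBBBBBBBBBBBBBBBBBBBBBBBBBBBBBBBBBBBBBBBBBBBBBBBBBBBBBBB…AAAAAAAAAAAAAAAAAAAAAAAAAAAAAAAAAAAAAAAAAAAAAAAAAAAAAAAAAA  (len 2315)

128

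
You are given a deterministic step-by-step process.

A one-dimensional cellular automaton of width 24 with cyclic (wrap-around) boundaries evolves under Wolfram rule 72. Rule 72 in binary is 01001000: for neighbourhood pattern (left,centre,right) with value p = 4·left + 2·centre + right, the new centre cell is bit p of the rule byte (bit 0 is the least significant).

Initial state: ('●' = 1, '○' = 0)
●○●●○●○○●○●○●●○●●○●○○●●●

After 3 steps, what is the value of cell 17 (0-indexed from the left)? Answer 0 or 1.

0

0) ●○●●○●○○●○●○●●○●●○●○○●●●
1) ●○●●○○○○○○○○●●○●●○○○○●○○
2) ○○●●○○○○○○○○●●○●●○○○○○○○
3) ○○●●○○○○○○○○●●○●●○○○○○○○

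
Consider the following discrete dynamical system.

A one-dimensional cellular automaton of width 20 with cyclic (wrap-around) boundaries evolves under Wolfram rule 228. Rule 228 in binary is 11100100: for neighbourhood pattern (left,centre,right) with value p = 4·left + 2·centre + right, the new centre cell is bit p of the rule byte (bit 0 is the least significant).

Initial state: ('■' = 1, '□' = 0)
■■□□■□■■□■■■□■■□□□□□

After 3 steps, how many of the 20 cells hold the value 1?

step 0: ■■□□■□■■□■■■□■■□□□□□
step 1: □■□□■■□■■□■■■□■□□□□□
step 2: □■□□□■■□■■□■■■■□□□□□
step 3: □■□□□□■■□■■□■■■□□□□□

8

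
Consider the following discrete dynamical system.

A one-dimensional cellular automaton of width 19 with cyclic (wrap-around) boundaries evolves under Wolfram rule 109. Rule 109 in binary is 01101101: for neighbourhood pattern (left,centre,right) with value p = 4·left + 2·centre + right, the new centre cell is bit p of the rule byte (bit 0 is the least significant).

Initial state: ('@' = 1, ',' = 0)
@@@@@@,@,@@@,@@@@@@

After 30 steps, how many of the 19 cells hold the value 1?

gen 0: @@@@@@,@,@@@,@@@@@@
gen 1: ,,,,,@@@@@,@@@,,,,,
gen 2: @@@@,@,,,@@@,@,@@@@
gen 3: ,,,@@@,@,@,@@@@@,,,
gen 4: @@,@,@@@@@@@,,,@,@@
gen 5: ,@@@@@,,,,,@,@,@@@,
gen 6: ,@,,,@,@@@,@@@@@,@,
gen 7: ,@,@,@@@,@@@,,,@@@,
gen 8: ,@@@@@,@@@,@,@,@,@,
gen 9: ,@,,,@@@,@@@@@@@@@,
gen 10: ,@,@,@,@@@,,,,,,,@,
gen 11: ,@@@@@@@,@,@@@@@,@,
gen 12: ,@,,,,,@@@@@,,,@@@,
gen 13: ,@,@@@,@,,,@,@,@,@,
gen 14: ,@@@,@@@,@,@@@@@@@,
gen 15: ,@,@@@,@@@@@,,,,,@,
gen 16: ,@@@,@@@,,,@,@@@,@,
gen 17: ,@,@@@,@,@,@@@,@@@,
gen 18: ,@@@,@@@@@@@,@@@,@,
gen 19: ,@,@@@,,,,,@@@,@@@,
gen 20: ,@@@,@,@@@,@,@@@,@,
gen 21: ,@,@@@@@,@@@@@,@@@,
gen 22: ,@@@,,,@@@,,,@@@,@,
gen 23: ,@,@,@,@,@,@,@,@@@,
gen 24: ,@@@@@@@@@@@@@@@,@,
gen 25: ,@,,,,,,,,,,,,,@@@,
gen 26: ,@,@@@@@@@@@@@,@,@,
gen 27: ,@@@,,,,,,,,,@@@@@,
gen 28: ,@,@,@@@@@@@,@,,,@,
gen 29: ,@@@@@,,,,,@@@,@,@,
gen 30: ,@,,,@,@@@,@,@@@@@,

11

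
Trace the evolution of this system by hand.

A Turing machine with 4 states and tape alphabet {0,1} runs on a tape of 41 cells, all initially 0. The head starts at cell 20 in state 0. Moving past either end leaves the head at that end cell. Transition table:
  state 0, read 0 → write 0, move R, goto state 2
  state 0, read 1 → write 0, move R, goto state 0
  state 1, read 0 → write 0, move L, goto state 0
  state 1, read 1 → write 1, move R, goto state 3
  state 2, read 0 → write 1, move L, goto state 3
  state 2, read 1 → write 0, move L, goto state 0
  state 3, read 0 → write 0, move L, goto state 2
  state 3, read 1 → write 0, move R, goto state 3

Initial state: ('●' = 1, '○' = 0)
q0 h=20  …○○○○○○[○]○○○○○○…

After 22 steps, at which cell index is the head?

0

gen 0: q0 h=20  …○○○○○○[○]○○○○○○…
gen 1: q2 h=21  …○○○○○○[○]○○○○○○…
gen 2: q3 h=20  …○○○○○○[○]●○○○○○…
gen 3: q2 h=19  …○○○○○○[○]○●○○○○…
gen 4: q3 h=18  …○○○○○○[○]●○●○○○…
gen 5: q2 h=17  …○○○○○○[○]○●○●○○…
gen 6: q3 h=16  …○○○○○○[○]●○●○●○…
gen 7: q2 h=15  …○○○○○○[○]○●○●○●…
gen 8: q3 h=14  …○○○○○○[○]●○●○●○…
gen 9: q2 h=13  …○○○○○○[○]○●○●○●…
gen 10: q3 h=12  …○○○○○○[○]●○●○●○…
gen 11: q2 h=11  …○○○○○○[○]○●○●○●…
gen 12: q3 h=10  …○○○○○○[○]●○●○●○…
gen 13: q2 h= 9  …○○○○○○[○]○●○●○●…
gen 14: q3 h= 8  …○○○○○○[○]●○●○●○…
gen 15: q2 h= 7  …○○○○○○[○]○●○●○●…
gen 16: q3 h= 6  |○○○○○○[○]●○●○●○…
gen 17: q2 h= 5  |○○○○○[○]○●○●○●…
gen 18: q3 h= 4  |○○○○[○]●○●○●○…
gen 19: q2 h= 3  |○○○[○]○●○●○●…
gen 20: q3 h= 2  |○○[○]●○●○●○…
gen 21: q2 h= 1  |○[○]○●○●○●…
gen 22: q3 h= 0  |[○]●○●○●○…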